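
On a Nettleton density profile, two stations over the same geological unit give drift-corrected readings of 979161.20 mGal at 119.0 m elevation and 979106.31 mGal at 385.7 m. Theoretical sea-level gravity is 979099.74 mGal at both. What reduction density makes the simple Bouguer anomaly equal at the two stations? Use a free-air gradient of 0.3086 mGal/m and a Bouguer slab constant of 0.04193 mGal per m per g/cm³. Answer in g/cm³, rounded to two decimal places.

2.45

Δg_obs = 979106.31 − 979161.20 = -54.89 mGal over Δh = 385.7 − 119.0 = 266.7 m
Equal Bouguer anomalies ⇒ Δg_obs + (0.3086 − 0.04193ρ)·Δh = 0
0.3086 − 0.04193ρ = −Δg_obs/Δh = 0.20581
ρ = (0.3086 − 0.20581) / 0.04193 = 2.45 g/cm³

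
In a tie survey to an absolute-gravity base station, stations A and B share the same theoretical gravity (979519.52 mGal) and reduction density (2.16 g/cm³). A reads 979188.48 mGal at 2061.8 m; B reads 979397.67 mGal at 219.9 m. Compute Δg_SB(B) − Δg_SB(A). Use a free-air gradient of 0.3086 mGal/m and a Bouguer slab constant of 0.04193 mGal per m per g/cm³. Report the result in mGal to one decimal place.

Δg_SB(A) = 979188.48 − 979519.52 + 0.3086×2061.8 − 0.04193×2.16×2061.8 = 118.50 mGal
Δg_SB(B) = 979397.67 − 979519.52 + 0.3086×219.9 − 0.04193×2.16×219.9 = -73.90 mGal
Difference = -73.90 − (118.50) = -192.40 mGal

-192.4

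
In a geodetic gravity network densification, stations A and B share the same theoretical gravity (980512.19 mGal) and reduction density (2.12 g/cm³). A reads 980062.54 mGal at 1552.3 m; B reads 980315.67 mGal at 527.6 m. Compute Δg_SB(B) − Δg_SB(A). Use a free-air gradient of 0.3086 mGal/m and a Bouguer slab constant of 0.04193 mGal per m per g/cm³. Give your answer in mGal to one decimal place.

Δg_SB(A) = 980062.54 − 980512.19 + 0.3086×1552.3 − 0.04193×2.12×1552.3 = -108.60 mGal
Δg_SB(B) = 980315.67 − 980512.19 + 0.3086×527.6 − 0.04193×2.12×527.6 = -80.60 mGal
Difference = -80.60 − (-108.60) = 28.00 mGal

28.0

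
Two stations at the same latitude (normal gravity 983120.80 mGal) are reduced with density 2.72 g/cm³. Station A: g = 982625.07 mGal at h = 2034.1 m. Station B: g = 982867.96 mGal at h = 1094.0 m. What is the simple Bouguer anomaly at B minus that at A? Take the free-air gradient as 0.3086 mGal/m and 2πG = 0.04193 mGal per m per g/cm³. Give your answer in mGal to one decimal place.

60.0

Δg_SB(A) = 982625.07 − 983120.80 + 0.3086×2034.1 − 0.04193×2.72×2034.1 = -100.00 mGal
Δg_SB(B) = 982867.96 − 983120.80 + 0.3086×1094.0 − 0.04193×2.72×1094.0 = -40.00 mGal
Difference = -40.00 − (-100.00) = 60.00 mGal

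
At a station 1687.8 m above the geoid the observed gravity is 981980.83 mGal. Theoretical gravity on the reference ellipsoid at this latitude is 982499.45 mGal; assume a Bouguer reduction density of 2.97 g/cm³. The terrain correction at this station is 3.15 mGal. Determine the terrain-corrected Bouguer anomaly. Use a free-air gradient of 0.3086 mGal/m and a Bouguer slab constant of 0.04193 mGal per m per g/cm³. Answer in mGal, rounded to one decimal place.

Free-air correction = 0.3086 × 1687.8 = 520.86 mGal
Free-air anomaly = 981980.83 − 982499.45 + (520.86) = 2.24 mGal
Bouguer slab correction = 0.04193 × 2.97 × 1687.8 = 210.19 mGal
Simple Bouguer anomaly = 2.24 − (210.19) = -207.95 mGal
Complete Bouguer anomaly = -207.95 + 3.15 = -204.80 mGal

-204.8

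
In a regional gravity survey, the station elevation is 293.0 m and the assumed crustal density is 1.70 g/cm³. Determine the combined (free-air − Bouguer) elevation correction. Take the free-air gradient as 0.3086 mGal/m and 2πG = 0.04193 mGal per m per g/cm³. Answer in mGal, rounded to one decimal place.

69.5

Combined gradient = 0.3086 − 0.04193 × 1.70 = 0.2373190 mGal/m
Combined elevation correction = 0.2373190 × 293.0 = 69.5 mGal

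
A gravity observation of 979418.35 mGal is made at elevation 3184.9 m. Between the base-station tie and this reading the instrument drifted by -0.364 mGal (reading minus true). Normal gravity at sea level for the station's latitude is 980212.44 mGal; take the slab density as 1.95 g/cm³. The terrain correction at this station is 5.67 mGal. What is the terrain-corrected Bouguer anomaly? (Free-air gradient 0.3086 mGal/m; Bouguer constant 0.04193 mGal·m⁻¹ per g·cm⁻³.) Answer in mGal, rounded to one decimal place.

Drift-corrected reading = 979418.35 − (-0.364) = 979418.714 mGal
Free-air correction = 0.3086 × 3184.9 = 982.86 mGal
Free-air anomaly = 979418.714 − 980212.44 + (982.86) = 189.134 mGal
Bouguer slab correction = 0.04193 × 1.95 × 3184.9 = 260.41 mGal
Simple Bouguer anomaly = 189.134 − (260.41) = -71.276 mGal
Complete Bouguer anomaly = -71.276 + 5.67 = -65.606 mGal

-65.6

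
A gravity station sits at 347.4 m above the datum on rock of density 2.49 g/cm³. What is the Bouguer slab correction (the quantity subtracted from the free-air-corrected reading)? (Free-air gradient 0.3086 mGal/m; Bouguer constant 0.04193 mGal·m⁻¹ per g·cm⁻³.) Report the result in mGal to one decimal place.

36.3

Bouguer slab correction = 0.04193 × 2.49 × 347.4 = 36.3 mGal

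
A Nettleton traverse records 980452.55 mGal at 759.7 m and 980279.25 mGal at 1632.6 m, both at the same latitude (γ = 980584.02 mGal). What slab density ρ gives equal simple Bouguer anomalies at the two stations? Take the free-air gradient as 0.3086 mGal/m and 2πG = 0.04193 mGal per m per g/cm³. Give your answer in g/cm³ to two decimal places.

2.63

Δg_obs = 980279.25 − 980452.55 = -173.30 mGal over Δh = 1632.6 − 759.7 = 872.9 m
Equal Bouguer anomalies ⇒ Δg_obs + (0.3086 − 0.04193ρ)·Δh = 0
0.3086 − 0.04193ρ = −Δg_obs/Δh = 0.19853
ρ = (0.3086 − 0.19853) / 0.04193 = 2.63 g/cm³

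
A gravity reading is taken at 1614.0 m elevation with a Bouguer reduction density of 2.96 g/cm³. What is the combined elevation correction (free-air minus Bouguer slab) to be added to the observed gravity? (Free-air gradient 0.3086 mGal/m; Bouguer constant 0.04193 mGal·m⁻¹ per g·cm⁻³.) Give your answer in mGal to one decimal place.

297.8

Combined gradient = 0.3086 − 0.04193 × 2.96 = 0.1844872 mGal/m
Combined elevation correction = 0.1844872 × 1614.0 = 297.8 mGal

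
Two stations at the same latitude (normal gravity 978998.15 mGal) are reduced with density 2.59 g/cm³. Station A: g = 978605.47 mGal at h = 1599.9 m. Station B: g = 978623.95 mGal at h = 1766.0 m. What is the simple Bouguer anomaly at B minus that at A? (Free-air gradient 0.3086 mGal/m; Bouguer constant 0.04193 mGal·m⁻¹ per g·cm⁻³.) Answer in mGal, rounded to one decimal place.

Δg_SB(A) = 978605.47 − 978998.15 + 0.3086×1599.9 − 0.04193×2.59×1599.9 = -72.70 mGal
Δg_SB(B) = 978623.95 − 978998.15 + 0.3086×1766.0 − 0.04193×2.59×1766.0 = -21.00 mGal
Difference = -21.00 − (-72.70) = 51.70 mGal

51.7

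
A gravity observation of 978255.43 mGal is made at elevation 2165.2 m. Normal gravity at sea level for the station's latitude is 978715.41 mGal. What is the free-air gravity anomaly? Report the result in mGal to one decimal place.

Free-air correction = 0.3086 × 2165.2 = 668.18 mGal
Free-air anomaly = 978255.43 − 978715.41 + (668.18) = 208.20 mGal

208.2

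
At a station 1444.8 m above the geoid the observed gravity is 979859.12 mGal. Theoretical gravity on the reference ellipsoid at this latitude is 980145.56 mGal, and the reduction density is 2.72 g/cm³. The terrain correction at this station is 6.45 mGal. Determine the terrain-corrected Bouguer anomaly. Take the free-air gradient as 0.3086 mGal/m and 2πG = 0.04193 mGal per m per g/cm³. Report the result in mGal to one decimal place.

1.1

Free-air correction = 0.3086 × 1444.8 = 445.87 mGal
Free-air anomaly = 979859.12 − 980145.56 + (445.87) = 159.43 mGal
Bouguer slab correction = 0.04193 × 2.72 × 1444.8 = 164.78 mGal
Simple Bouguer anomaly = 159.43 − (164.78) = -5.35 mGal
Complete Bouguer anomaly = -5.35 + 6.45 = 1.10 mGal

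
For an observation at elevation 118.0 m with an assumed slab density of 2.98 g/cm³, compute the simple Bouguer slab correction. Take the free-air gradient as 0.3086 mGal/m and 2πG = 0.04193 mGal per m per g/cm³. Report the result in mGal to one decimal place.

Bouguer slab correction = 0.04193 × 2.98 × 118.0 = 14.7 mGal

14.7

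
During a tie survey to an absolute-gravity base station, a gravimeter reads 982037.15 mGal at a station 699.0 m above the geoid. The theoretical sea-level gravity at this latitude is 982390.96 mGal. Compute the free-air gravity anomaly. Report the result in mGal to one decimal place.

Free-air correction = 0.3086 × 699.0 = 215.71 mGal
Free-air anomaly = 982037.15 − 982390.96 + (215.71) = -138.10 mGal

-138.1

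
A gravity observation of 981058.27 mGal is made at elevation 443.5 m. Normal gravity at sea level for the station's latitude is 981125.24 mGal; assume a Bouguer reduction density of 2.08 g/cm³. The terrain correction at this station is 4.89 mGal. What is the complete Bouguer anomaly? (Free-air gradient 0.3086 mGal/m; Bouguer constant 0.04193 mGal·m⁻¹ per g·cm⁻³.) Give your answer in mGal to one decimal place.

36.1

Free-air correction = 0.3086 × 443.5 = 136.86 mGal
Free-air anomaly = 981058.27 − 981125.24 + (136.86) = 69.89 mGal
Bouguer slab correction = 0.04193 × 2.08 × 443.5 = 38.68 mGal
Simple Bouguer anomaly = 69.89 − (38.68) = 31.21 mGal
Complete Bouguer anomaly = 31.21 + 4.89 = 36.10 mGal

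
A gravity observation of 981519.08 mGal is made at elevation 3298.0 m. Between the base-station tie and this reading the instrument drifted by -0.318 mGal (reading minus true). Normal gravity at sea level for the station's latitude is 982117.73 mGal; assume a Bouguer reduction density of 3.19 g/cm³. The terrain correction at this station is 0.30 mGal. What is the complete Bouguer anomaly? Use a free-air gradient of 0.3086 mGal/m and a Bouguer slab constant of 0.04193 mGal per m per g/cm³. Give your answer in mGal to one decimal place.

Drift-corrected reading = 981519.08 − (-0.318) = 981519.398 mGal
Free-air correction = 0.3086 × 3298.0 = 1017.76 mGal
Free-air anomaly = 981519.398 − 982117.73 + (1017.76) = 419.428 mGal
Bouguer slab correction = 0.04193 × 3.19 × 3298.0 = 441.13 mGal
Simple Bouguer anomaly = 419.428 − (441.13) = -21.702 mGal
Complete Bouguer anomaly = -21.702 + 0.30 = -21.402 mGal

-21.4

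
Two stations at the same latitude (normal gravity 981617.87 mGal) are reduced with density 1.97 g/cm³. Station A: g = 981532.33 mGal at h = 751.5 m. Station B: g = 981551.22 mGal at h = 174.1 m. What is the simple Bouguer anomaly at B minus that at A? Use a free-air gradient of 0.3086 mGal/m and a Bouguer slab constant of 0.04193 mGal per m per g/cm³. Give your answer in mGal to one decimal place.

Δg_SB(A) = 981532.33 − 981617.87 + 0.3086×751.5 − 0.04193×1.97×751.5 = 84.30 mGal
Δg_SB(B) = 981551.22 − 981617.87 + 0.3086×174.1 − 0.04193×1.97×174.1 = -27.30 mGal
Difference = -27.30 − (84.30) = -111.60 mGal

-111.6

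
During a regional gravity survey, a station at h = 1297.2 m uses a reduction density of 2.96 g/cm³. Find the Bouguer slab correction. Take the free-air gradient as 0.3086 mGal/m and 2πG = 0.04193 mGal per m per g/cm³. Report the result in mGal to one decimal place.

Bouguer slab correction = 0.04193 × 2.96 × 1297.2 = 161.0 mGal

161.0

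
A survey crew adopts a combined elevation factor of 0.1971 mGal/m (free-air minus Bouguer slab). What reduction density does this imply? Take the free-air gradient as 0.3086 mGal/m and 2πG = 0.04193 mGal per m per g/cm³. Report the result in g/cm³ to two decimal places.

2.66

0.1971 = 0.3086 − 0.04193 × ρ
ρ = (0.3086 − 0.1971) / 0.04193 = 2.66 g/cm³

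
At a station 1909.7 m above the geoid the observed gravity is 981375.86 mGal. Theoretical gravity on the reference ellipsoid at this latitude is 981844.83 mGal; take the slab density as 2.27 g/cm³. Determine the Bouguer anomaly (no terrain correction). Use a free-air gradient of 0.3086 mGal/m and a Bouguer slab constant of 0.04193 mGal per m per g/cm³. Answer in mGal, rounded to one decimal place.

-61.4

Free-air correction = 0.3086 × 1909.7 = 589.33 mGal
Free-air anomaly = 981375.86 − 981844.83 + (589.33) = 120.36 mGal
Bouguer slab correction = 0.04193 × 2.27 × 1909.7 = 181.77 mGal
Simple Bouguer anomaly = 120.36 − (181.77) = -61.41 mGal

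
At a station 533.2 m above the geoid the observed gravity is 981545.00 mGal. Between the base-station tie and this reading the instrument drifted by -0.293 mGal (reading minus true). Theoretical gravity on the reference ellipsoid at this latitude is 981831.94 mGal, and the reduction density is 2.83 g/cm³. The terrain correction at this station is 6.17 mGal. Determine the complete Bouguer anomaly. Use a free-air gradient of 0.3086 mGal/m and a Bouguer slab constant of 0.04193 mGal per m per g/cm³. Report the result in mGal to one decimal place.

-179.2

Drift-corrected reading = 981545.00 − (-0.293) = 981545.293 mGal
Free-air correction = 0.3086 × 533.2 = 164.55 mGal
Free-air anomaly = 981545.293 − 981831.94 + (164.55) = -122.097 mGal
Bouguer slab correction = 0.04193 × 2.83 × 533.2 = 63.27 mGal
Simple Bouguer anomaly = -122.097 − (63.27) = -185.367 mGal
Complete Bouguer anomaly = -185.367 + 6.17 = -179.197 mGal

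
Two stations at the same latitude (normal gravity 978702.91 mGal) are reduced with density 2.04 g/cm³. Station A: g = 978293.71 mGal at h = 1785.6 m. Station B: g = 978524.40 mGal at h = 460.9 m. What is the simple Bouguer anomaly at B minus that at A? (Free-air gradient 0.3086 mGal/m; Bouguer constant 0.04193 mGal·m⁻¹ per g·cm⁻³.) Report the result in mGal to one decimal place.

-64.8

Δg_SB(A) = 978293.71 − 978702.91 + 0.3086×1785.6 − 0.04193×2.04×1785.6 = -10.90 mGal
Δg_SB(B) = 978524.40 − 978702.91 + 0.3086×460.9 − 0.04193×2.04×460.9 = -75.70 mGal
Difference = -75.70 − (-10.90) = -64.80 mGal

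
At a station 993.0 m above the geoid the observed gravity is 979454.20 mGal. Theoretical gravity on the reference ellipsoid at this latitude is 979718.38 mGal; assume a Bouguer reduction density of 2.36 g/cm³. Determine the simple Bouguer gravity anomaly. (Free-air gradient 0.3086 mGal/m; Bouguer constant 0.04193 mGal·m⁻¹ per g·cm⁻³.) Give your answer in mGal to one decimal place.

Free-air correction = 0.3086 × 993.0 = 306.44 mGal
Free-air anomaly = 979454.20 − 979718.38 + (306.44) = 42.26 mGal
Bouguer slab correction = 0.04193 × 2.36 × 993.0 = 98.26 mGal
Simple Bouguer anomaly = 42.26 − (98.26) = -56.00 mGal

-56.0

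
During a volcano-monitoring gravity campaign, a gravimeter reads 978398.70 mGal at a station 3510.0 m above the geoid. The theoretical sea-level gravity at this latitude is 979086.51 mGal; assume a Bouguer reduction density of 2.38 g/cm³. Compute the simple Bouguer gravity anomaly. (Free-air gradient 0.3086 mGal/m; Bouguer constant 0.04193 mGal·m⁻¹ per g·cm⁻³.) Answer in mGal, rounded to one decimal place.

Free-air correction = 0.3086 × 3510.0 = 1083.19 mGal
Free-air anomaly = 978398.70 − 979086.51 + (1083.19) = 395.38 mGal
Bouguer slab correction = 0.04193 × 2.38 × 3510.0 = 350.27 mGal
Simple Bouguer anomaly = 395.38 − (350.27) = 45.11 mGal

45.1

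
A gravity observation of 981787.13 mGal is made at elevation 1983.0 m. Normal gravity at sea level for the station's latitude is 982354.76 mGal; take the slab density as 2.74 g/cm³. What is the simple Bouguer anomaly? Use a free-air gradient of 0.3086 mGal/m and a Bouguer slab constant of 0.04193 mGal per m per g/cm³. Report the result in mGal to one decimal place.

Free-air correction = 0.3086 × 1983.0 = 611.95 mGal
Free-air anomaly = 981787.13 − 982354.76 + (611.95) = 44.32 mGal
Bouguer slab correction = 0.04193 × 2.74 × 1983.0 = 227.82 mGal
Simple Bouguer anomaly = 44.32 − (227.82) = -183.50 mGal

-183.5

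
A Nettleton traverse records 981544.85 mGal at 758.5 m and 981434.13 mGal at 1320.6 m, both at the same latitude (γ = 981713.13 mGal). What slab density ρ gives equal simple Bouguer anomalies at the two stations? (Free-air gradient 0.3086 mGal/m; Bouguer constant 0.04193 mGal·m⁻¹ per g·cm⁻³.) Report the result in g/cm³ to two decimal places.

2.66

Δg_obs = 981434.13 − 981544.85 = -110.72 mGal over Δh = 1320.6 − 758.5 = 562.1 m
Equal Bouguer anomalies ⇒ Δg_obs + (0.3086 − 0.04193ρ)·Δh = 0
0.3086 − 0.04193ρ = −Δg_obs/Δh = 0.19698
ρ = (0.3086 − 0.19698) / 0.04193 = 2.66 g/cm³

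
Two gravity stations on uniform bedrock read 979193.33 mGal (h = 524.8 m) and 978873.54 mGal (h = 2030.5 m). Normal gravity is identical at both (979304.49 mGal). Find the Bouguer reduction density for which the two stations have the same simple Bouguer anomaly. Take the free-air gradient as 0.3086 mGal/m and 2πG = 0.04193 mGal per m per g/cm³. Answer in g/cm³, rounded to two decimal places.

2.29

Δg_obs = 978873.54 − 979193.33 = -319.79 mGal over Δh = 2030.5 − 524.8 = 1505.7 m
Equal Bouguer anomalies ⇒ Δg_obs + (0.3086 − 0.04193ρ)·Δh = 0
0.3086 − 0.04193ρ = −Δg_obs/Δh = 0.21239
ρ = (0.3086 − 0.21239) / 0.04193 = 2.29 g/cm³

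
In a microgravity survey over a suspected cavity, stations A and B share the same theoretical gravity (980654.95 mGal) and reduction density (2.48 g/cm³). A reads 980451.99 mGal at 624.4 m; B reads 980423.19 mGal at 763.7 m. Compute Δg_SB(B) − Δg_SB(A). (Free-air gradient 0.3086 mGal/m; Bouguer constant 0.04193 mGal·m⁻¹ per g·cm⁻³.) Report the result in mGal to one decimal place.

Δg_SB(A) = 980451.99 − 980654.95 + 0.3086×624.4 − 0.04193×2.48×624.4 = -75.20 mGal
Δg_SB(B) = 980423.19 − 980654.95 + 0.3086×763.7 − 0.04193×2.48×763.7 = -75.50 mGal
Difference = -75.50 − (-75.20) = -0.30 mGal

-0.3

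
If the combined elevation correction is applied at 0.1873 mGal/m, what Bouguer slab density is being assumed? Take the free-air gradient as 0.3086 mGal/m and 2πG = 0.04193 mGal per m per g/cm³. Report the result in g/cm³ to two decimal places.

2.89

0.1873 = 0.3086 − 0.04193 × ρ
ρ = (0.3086 − 0.1873) / 0.04193 = 2.89 g/cm³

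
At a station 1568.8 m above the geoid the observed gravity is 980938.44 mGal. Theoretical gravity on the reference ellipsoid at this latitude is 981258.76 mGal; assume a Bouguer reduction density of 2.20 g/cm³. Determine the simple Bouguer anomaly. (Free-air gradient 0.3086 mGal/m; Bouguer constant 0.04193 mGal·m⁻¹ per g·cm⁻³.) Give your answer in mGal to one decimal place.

Free-air correction = 0.3086 × 1568.8 = 484.13 mGal
Free-air anomaly = 980938.44 − 981258.76 + (484.13) = 163.81 mGal
Bouguer slab correction = 0.04193 × 2.20 × 1568.8 = 144.72 mGal
Simple Bouguer anomaly = 163.81 − (144.72) = 19.09 mGal

19.1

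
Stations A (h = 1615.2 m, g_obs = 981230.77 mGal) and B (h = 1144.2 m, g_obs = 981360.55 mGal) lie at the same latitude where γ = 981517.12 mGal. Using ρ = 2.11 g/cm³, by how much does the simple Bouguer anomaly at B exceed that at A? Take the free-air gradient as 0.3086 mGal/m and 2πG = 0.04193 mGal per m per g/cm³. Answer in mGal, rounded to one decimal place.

26.1

Δg_SB(A) = 981230.77 − 981517.12 + 0.3086×1615.2 − 0.04193×2.11×1615.2 = 69.20 mGal
Δg_SB(B) = 981360.55 − 981517.12 + 0.3086×1144.2 − 0.04193×2.11×1144.2 = 95.30 mGal
Difference = 95.30 − (69.20) = 26.10 mGal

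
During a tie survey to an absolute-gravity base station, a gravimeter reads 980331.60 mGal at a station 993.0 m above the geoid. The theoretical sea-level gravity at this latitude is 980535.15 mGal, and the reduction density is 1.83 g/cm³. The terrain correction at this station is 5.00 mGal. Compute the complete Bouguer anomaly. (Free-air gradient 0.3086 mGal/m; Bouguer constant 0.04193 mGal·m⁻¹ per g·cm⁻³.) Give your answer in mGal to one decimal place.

Free-air correction = 0.3086 × 993.0 = 306.44 mGal
Free-air anomaly = 980331.60 − 980535.15 + (306.44) = 102.89 mGal
Bouguer slab correction = 0.04193 × 1.83 × 993.0 = 76.19 mGal
Simple Bouguer anomaly = 102.89 − (76.19) = 26.70 mGal
Complete Bouguer anomaly = 26.70 + 5.00 = 31.70 mGal

31.7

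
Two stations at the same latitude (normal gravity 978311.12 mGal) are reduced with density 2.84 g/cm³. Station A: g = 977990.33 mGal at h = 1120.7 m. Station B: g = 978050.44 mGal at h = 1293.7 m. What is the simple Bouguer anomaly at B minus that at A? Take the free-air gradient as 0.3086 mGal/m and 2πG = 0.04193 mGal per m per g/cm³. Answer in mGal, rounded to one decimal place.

Δg_SB(A) = 977990.33 − 978311.12 + 0.3086×1120.7 − 0.04193×2.84×1120.7 = -108.40 mGal
Δg_SB(B) = 978050.44 − 978311.12 + 0.3086×1293.7 − 0.04193×2.84×1293.7 = -15.50 mGal
Difference = -15.50 − (-108.40) = 92.90 mGal

92.9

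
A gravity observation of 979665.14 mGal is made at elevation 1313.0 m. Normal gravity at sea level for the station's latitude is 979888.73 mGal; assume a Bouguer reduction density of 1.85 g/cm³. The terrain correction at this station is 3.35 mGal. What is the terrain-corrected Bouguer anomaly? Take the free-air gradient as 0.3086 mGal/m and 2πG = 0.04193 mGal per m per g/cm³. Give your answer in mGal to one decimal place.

83.1

Free-air correction = 0.3086 × 1313.0 = 405.19 mGal
Free-air anomaly = 979665.14 − 979888.73 + (405.19) = 181.60 mGal
Bouguer slab correction = 0.04193 × 1.85 × 1313.0 = 101.85 mGal
Simple Bouguer anomaly = 181.60 − (101.85) = 79.75 mGal
Complete Bouguer anomaly = 79.75 + 3.35 = 83.10 mGal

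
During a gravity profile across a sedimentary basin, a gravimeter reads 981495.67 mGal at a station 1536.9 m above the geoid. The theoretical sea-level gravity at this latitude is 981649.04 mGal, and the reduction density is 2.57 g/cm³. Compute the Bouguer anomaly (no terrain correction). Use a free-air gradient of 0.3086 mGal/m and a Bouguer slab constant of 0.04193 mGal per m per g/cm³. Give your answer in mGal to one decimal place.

Free-air correction = 0.3086 × 1536.9 = 474.29 mGal
Free-air anomaly = 981495.67 − 981649.04 + (474.29) = 320.92 mGal
Bouguer slab correction = 0.04193 × 2.57 × 1536.9 = 165.62 mGal
Simple Bouguer anomaly = 320.92 − (165.62) = 155.30 mGal

155.3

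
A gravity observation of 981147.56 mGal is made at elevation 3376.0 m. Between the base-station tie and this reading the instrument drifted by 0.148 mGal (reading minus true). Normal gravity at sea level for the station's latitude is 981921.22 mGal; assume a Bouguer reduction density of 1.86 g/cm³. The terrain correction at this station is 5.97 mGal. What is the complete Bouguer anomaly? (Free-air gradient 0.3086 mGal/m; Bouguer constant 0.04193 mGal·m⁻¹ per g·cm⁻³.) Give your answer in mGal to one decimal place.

10.7

Drift-corrected reading = 981147.56 − (0.148) = 981147.412 mGal
Free-air correction = 0.3086 × 3376.0 = 1041.83 mGal
Free-air anomaly = 981147.412 − 981921.22 + (1041.83) = 268.022 mGal
Bouguer slab correction = 0.04193 × 1.86 × 3376.0 = 263.29 mGal
Simple Bouguer anomaly = 268.022 − (263.29) = 4.732 mGal
Complete Bouguer anomaly = 4.732 + 5.97 = 10.702 mGal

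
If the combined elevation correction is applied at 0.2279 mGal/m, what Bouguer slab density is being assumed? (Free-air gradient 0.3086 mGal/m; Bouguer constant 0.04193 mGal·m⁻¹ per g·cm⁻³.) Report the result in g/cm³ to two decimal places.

1.92

0.2279 = 0.3086 − 0.04193 × ρ
ρ = (0.3086 − 0.2279) / 0.04193 = 1.92 g/cm³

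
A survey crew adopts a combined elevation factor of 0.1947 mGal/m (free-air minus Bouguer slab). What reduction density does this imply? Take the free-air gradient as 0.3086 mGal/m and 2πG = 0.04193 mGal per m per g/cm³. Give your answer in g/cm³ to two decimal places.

0.1947 = 0.3086 − 0.04193 × ρ
ρ = (0.3086 − 0.1947) / 0.04193 = 2.72 g/cm³

2.72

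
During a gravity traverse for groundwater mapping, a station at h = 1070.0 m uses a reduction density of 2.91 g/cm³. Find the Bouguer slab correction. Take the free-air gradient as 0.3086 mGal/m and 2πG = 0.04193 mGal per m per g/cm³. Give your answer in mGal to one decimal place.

Bouguer slab correction = 0.04193 × 2.91 × 1070.0 = 130.6 mGal

130.6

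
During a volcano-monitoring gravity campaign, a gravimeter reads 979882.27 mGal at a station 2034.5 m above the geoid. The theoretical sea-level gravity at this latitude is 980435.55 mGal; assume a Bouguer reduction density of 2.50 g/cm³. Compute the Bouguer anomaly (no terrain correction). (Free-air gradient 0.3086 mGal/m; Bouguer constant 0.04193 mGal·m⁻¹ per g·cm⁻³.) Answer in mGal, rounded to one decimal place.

Free-air correction = 0.3086 × 2034.5 = 627.85 mGal
Free-air anomaly = 979882.27 − 980435.55 + (627.85) = 74.57 mGal
Bouguer slab correction = 0.04193 × 2.50 × 2034.5 = 213.27 mGal
Simple Bouguer anomaly = 74.57 − (213.27) = -138.70 mGal

-138.7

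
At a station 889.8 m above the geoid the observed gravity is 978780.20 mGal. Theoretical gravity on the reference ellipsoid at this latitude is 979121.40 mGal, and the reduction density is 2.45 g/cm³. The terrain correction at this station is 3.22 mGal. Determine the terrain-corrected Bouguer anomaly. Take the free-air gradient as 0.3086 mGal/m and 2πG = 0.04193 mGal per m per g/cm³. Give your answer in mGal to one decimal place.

-154.8

Free-air correction = 0.3086 × 889.8 = 274.59 mGal
Free-air anomaly = 978780.20 − 979121.40 + (274.59) = -66.61 mGal
Bouguer slab correction = 0.04193 × 2.45 × 889.8 = 91.41 mGal
Simple Bouguer anomaly = -66.61 − (91.41) = -158.02 mGal
Complete Bouguer anomaly = -158.02 + 3.22 = -154.80 mGal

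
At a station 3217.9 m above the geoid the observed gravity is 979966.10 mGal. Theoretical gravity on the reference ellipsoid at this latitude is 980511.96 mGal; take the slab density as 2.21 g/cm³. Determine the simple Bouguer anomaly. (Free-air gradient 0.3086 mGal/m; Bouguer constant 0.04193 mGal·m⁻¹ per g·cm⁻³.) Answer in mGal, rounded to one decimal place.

Free-air correction = 0.3086 × 3217.9 = 993.04 mGal
Free-air anomaly = 979966.10 − 980511.96 + (993.04) = 447.18 mGal
Bouguer slab correction = 0.04193 × 2.21 × 3217.9 = 298.19 mGal
Simple Bouguer anomaly = 447.18 − (298.19) = 148.99 mGal

149.0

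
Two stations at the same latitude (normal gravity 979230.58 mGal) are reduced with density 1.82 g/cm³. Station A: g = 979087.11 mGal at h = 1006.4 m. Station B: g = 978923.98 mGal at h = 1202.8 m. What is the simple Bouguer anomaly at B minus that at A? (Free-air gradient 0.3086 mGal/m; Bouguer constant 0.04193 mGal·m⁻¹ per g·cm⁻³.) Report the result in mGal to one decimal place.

-117.5

Δg_SB(A) = 979087.11 − 979230.58 + 0.3086×1006.4 − 0.04193×1.82×1006.4 = 90.30 mGal
Δg_SB(B) = 978923.98 − 979230.58 + 0.3086×1202.8 − 0.04193×1.82×1202.8 = -27.20 mGal
Difference = -27.20 − (90.30) = -117.50 mGal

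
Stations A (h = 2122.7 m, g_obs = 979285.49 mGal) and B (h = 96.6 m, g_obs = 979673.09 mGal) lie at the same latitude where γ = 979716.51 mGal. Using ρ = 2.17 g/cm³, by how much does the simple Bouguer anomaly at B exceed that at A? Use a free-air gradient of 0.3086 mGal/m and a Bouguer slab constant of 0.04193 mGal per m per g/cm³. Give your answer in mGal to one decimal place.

-53.3

Δg_SB(A) = 979285.49 − 979716.51 + 0.3086×2122.7 − 0.04193×2.17×2122.7 = 30.90 mGal
Δg_SB(B) = 979673.09 − 979716.51 + 0.3086×96.6 − 0.04193×2.17×96.6 = -22.40 mGal
Difference = -22.40 − (30.90) = -53.30 mGal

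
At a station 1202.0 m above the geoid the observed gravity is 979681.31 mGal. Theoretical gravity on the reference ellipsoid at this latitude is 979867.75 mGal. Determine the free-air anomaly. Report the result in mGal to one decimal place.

Free-air correction = 0.3086 × 1202.0 = 370.94 mGal
Free-air anomaly = 979681.31 − 979867.75 + (370.94) = 184.50 mGal

184.5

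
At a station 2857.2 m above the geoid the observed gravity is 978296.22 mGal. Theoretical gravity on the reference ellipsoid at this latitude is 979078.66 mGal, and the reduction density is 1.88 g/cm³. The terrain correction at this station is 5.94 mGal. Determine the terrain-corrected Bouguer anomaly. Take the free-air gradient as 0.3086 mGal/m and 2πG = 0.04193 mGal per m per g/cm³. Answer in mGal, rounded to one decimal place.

-120.0

Free-air correction = 0.3086 × 2857.2 = 881.73 mGal
Free-air anomaly = 978296.22 − 979078.66 + (881.73) = 99.29 mGal
Bouguer slab correction = 0.04193 × 1.88 × 2857.2 = 225.23 mGal
Simple Bouguer anomaly = 99.29 − (225.23) = -125.94 mGal
Complete Bouguer anomaly = -125.94 + 5.94 = -120.00 mGal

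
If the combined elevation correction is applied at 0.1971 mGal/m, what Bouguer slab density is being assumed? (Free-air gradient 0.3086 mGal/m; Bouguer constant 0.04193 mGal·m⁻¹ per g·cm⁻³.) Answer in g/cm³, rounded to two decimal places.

0.1971 = 0.3086 − 0.04193 × ρ
ρ = (0.3086 − 0.1971) / 0.04193 = 2.66 g/cm³

2.66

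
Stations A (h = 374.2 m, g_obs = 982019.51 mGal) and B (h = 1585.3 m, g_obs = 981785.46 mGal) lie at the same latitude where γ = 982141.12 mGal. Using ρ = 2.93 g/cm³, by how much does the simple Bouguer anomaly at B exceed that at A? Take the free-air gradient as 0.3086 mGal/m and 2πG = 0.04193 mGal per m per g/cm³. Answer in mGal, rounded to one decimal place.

Δg_SB(A) = 982019.51 − 982141.12 + 0.3086×374.2 − 0.04193×2.93×374.2 = -52.10 mGal
Δg_SB(B) = 981785.46 − 982141.12 + 0.3086×1585.3 − 0.04193×2.93×1585.3 = -61.20 mGal
Difference = -61.20 − (-52.10) = -9.10 mGal

-9.1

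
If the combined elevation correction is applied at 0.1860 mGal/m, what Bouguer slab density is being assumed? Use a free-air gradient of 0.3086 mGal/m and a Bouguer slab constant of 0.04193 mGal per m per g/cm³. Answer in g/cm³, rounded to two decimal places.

0.1860 = 0.3086 − 0.04193 × ρ
ρ = (0.3086 − 0.1860) / 0.04193 = 2.92 g/cm³

2.92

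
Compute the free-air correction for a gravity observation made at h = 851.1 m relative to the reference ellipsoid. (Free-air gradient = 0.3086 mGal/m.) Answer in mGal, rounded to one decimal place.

262.6

Free-air correction = 0.3086 × 851.1 = 262.6 mGal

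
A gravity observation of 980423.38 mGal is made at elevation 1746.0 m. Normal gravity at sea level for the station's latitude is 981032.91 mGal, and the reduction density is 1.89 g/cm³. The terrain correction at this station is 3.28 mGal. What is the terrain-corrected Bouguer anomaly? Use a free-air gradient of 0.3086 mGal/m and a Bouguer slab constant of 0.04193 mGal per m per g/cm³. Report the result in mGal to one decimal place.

Free-air correction = 0.3086 × 1746.0 = 538.82 mGal
Free-air anomaly = 980423.38 − 981032.91 + (538.82) = -70.71 mGal
Bouguer slab correction = 0.04193 × 1.89 × 1746.0 = 138.37 mGal
Simple Bouguer anomaly = -70.71 − (138.37) = -209.08 mGal
Complete Bouguer anomaly = -209.08 + 3.28 = -205.80 mGal

-205.8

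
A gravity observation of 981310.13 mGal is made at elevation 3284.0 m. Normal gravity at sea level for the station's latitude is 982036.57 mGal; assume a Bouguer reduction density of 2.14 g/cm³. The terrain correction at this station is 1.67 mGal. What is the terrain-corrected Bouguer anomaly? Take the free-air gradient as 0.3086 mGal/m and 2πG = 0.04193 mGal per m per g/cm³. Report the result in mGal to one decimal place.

-6.0

Free-air correction = 0.3086 × 3284.0 = 1013.44 mGal
Free-air anomaly = 981310.13 − 982036.57 + (1013.44) = 287.00 mGal
Bouguer slab correction = 0.04193 × 2.14 × 3284.0 = 294.67 mGal
Simple Bouguer anomaly = 287.00 − (294.67) = -7.67 mGal
Complete Bouguer anomaly = -7.67 + 1.67 = -6.00 mGal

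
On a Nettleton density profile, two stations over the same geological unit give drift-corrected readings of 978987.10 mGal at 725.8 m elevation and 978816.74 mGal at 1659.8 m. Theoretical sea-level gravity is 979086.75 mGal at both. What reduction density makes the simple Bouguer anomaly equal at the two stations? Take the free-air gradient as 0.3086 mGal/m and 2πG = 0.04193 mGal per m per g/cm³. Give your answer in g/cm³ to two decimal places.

Δg_obs = 978816.74 − 978987.10 = -170.36 mGal over Δh = 1659.8 − 725.8 = 934.0 m
Equal Bouguer anomalies ⇒ Δg_obs + (0.3086 − 0.04193ρ)·Δh = 0
0.3086 − 0.04193ρ = −Δg_obs/Δh = 0.18240
ρ = (0.3086 − 0.18240) / 0.04193 = 3.01 g/cm³

3.01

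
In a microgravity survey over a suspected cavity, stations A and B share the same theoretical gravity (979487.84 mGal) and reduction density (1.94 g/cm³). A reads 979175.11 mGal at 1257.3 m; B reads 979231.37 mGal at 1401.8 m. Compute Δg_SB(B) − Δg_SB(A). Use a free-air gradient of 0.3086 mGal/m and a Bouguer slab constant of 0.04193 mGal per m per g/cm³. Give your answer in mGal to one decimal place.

89.1

Δg_SB(A) = 979175.11 − 979487.84 + 0.3086×1257.3 − 0.04193×1.94×1257.3 = -27.00 mGal
Δg_SB(B) = 979231.37 − 979487.84 + 0.3086×1401.8 − 0.04193×1.94×1401.8 = 62.10 mGal
Difference = 62.10 − (-27.00) = 89.10 mGal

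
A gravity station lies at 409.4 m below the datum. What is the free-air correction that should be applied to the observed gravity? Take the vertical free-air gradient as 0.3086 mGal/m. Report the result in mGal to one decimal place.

Free-air correction = 0.3086 × -409.4 = -126.3 mGal

-126.3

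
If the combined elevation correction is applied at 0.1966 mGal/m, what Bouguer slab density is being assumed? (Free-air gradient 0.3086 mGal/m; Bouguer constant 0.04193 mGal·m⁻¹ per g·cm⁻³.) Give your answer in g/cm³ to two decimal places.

0.1966 = 0.3086 − 0.04193 × ρ
ρ = (0.3086 − 0.1966) / 0.04193 = 2.67 g/cm³

2.67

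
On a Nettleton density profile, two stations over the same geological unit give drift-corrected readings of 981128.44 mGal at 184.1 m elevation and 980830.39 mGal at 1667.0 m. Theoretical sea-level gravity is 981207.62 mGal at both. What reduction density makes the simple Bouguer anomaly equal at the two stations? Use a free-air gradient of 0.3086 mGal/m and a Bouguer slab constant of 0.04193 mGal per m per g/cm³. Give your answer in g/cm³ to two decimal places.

Δg_obs = 980830.39 − 981128.44 = -298.05 mGal over Δh = 1667.0 − 184.1 = 1482.9 m
Equal Bouguer anomalies ⇒ Δg_obs + (0.3086 − 0.04193ρ)·Δh = 0
0.3086 − 0.04193ρ = −Δg_obs/Δh = 0.20099
ρ = (0.3086 − 0.20099) / 0.04193 = 2.57 g/cm³

2.57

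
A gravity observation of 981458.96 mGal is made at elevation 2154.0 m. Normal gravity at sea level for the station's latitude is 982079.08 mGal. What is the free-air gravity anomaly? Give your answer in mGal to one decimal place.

Free-air correction = 0.3086 × 2154.0 = 664.72 mGal
Free-air anomaly = 981458.96 − 982079.08 + (664.72) = 44.60 mGal

44.6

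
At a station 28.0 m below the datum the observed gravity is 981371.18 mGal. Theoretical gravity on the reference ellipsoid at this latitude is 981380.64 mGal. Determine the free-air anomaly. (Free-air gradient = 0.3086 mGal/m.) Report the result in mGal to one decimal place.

Free-air correction = 0.3086 × -28.0 = -8.64 mGal
Free-air anomaly = 981371.18 − 981380.64 + (-8.64) = -18.10 mGal

-18.1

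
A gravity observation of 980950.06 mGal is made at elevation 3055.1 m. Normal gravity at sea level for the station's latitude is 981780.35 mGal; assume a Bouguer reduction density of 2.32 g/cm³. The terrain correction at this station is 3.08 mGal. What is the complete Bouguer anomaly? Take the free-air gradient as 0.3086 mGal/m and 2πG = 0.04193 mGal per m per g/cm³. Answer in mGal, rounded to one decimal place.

-181.6

Free-air correction = 0.3086 × 3055.1 = 942.80 mGal
Free-air anomaly = 980950.06 − 981780.35 + (942.80) = 112.51 mGal
Bouguer slab correction = 0.04193 × 2.32 × 3055.1 = 297.19 mGal
Simple Bouguer anomaly = 112.51 − (297.19) = -184.68 mGal
Complete Bouguer anomaly = -184.68 + 3.08 = -181.60 mGal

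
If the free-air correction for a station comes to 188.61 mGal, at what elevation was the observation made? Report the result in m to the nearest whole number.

h = 188.61 / 0.3086 = 611.18 m

611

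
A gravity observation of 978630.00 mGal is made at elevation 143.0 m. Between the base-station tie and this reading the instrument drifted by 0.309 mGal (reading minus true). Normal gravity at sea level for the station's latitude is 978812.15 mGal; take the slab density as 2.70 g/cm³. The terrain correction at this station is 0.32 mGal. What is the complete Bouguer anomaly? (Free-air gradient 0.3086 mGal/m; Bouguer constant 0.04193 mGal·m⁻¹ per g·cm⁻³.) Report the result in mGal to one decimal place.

-154.2

Drift-corrected reading = 978630.00 − (0.309) = 978629.691 mGal
Free-air correction = 0.3086 × 143.0 = 44.13 mGal
Free-air anomaly = 978629.691 − 978812.15 + (44.13) = -138.329 mGal
Bouguer slab correction = 0.04193 × 2.70 × 143.0 = 16.19 mGal
Simple Bouguer anomaly = -138.329 − (16.19) = -154.519 mGal
Complete Bouguer anomaly = -154.519 + 0.32 = -154.199 mGal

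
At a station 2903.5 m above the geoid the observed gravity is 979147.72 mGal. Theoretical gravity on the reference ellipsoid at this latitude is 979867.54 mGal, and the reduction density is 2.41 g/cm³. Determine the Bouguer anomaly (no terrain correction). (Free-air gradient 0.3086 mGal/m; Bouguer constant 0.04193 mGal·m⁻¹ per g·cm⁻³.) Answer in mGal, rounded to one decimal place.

Free-air correction = 0.3086 × 2903.5 = 896.02 mGal
Free-air anomaly = 979147.72 − 979867.54 + (896.02) = 176.20 mGal
Bouguer slab correction = 0.04193 × 2.41 × 2903.5 = 293.40 mGal
Simple Bouguer anomaly = 176.20 − (293.40) = -117.20 mGal

-117.2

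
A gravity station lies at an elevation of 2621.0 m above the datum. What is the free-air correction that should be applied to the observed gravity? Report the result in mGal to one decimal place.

808.8

Free-air correction = 0.3086 × 2621.0 = 808.8 mGal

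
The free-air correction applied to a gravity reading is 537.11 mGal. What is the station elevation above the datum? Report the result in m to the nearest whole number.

1740

h = 537.11 / 0.3086 = 1740.47 m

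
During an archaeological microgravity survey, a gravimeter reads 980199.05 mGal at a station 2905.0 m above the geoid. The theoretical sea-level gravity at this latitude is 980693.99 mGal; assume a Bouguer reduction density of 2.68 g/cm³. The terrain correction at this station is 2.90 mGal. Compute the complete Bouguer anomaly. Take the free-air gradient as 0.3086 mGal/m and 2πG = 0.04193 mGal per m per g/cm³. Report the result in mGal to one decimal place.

78.0

Free-air correction = 0.3086 × 2905.0 = 896.48 mGal
Free-air anomaly = 980199.05 − 980693.99 + (896.48) = 401.54 mGal
Bouguer slab correction = 0.04193 × 2.68 × 2905.0 = 326.44 mGal
Simple Bouguer anomaly = 401.54 − (326.44) = 75.10 mGal
Complete Bouguer anomaly = 75.10 + 2.90 = 78.00 mGal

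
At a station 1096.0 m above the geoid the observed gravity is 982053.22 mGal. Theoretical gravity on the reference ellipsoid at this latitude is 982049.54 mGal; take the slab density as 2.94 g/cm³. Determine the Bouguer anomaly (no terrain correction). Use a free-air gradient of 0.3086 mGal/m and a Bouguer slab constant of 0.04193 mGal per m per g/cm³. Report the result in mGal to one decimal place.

206.8

Free-air correction = 0.3086 × 1096.0 = 338.23 mGal
Free-air anomaly = 982053.22 − 982049.54 + (338.23) = 341.91 mGal
Bouguer slab correction = 0.04193 × 2.94 × 1096.0 = 135.11 mGal
Simple Bouguer anomaly = 341.91 − (135.11) = 206.80 mGal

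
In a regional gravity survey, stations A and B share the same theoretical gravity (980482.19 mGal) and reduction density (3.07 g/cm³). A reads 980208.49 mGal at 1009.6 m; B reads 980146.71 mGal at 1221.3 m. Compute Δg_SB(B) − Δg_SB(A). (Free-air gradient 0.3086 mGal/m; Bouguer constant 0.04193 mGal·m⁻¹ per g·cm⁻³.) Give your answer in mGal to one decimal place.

Δg_SB(A) = 980208.49 − 980482.19 + 0.3086×1009.6 − 0.04193×3.07×1009.6 = -92.10 mGal
Δg_SB(B) = 980146.71 − 980482.19 + 0.3086×1221.3 − 0.04193×3.07×1221.3 = -115.80 mGal
Difference = -115.80 − (-92.10) = -23.70 mGal

-23.7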